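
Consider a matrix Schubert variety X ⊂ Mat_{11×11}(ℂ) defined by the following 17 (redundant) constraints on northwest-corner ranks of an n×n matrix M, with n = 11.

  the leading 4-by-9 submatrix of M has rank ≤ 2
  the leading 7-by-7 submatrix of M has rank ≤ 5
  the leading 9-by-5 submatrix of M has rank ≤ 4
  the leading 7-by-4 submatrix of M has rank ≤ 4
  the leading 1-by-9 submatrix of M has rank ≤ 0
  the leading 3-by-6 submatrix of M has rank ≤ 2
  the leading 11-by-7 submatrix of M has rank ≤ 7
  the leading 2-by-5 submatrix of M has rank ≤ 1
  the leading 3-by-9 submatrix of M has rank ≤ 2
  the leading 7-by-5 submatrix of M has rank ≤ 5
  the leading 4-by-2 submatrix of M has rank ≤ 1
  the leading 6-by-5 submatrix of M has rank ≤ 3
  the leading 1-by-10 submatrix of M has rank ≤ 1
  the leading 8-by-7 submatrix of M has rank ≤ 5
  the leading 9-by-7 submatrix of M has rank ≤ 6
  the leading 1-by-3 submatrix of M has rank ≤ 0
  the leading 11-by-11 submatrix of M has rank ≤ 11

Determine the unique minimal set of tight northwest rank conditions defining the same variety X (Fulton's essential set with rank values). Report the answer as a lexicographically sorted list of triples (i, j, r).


Rank table r_w(11×11) implied by the 17 constraints:

  row 1: 0 0 0 0 0 0 0 0 0 1 1
  row 2: 1 1 1 1 1 1 1 1 1 2 2
  row 3: 1 1 2 2 2 2 2 2 2 3 3
  row 4: 1 1 2 2 2 2 2 2 2 3 4
  row 5: 1 2 3 3 3 3 3 3 3 4 5
  row 6: 1 2 3 3 3 4 4 4 4 5 6
  row 7: 1 2 3 4 4 5 5 5 5 6 7
  row 8: 1 2 3 4 4 5 5 6 6 7 8
  row 9: 1 2 3 4 4 5 6 7 7 8 9
  row 10: 1 2 3 4 5 6 7 8 8 9 10
  row 11: 1 2 3 4 5 6 7 8 9 10 11

hence w(1..11) = (10, 1, 3, 11, 2, 6, 4, 8, 7, 5, 9).

D(w) has 22 cells with 6 SE-corners; essential set:

[(1, 9, 0), (4, 2, 1), (4, 9, 2), (6, 5, 3), (8, 7, 5), (9, 5, 4)]


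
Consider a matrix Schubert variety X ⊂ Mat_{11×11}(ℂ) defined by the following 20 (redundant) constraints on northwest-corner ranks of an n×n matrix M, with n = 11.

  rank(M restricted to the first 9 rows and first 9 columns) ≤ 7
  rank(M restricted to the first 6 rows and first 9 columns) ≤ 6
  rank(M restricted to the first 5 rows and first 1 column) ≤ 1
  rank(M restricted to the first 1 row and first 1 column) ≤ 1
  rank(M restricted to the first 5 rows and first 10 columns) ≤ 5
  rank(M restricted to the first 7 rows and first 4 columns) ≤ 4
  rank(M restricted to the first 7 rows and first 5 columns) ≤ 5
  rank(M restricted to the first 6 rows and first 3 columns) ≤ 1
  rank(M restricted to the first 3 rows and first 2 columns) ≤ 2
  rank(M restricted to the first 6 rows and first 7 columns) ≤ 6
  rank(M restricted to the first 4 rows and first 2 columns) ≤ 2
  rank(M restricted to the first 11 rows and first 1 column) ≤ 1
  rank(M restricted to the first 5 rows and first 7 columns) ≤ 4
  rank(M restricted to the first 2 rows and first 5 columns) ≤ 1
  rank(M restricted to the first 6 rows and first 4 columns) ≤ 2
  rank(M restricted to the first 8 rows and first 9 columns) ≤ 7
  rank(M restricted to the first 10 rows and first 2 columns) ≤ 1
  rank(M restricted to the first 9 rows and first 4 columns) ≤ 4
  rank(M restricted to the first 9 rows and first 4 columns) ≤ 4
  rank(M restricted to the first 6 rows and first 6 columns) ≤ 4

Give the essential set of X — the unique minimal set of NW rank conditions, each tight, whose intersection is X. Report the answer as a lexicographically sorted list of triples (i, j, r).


Reconstructing r_w from the 20 given conditions:

  row 1: 1  1  1  1  1  1  1  1  1  1  1
  row 2: 1  1  1  1  1  2  2  2  2  2  2
  row 3: 1  1  1  2  2  3  3  3  3  3  3
  row 4: 1  1  1  2  3  4  4  4  4  4  4
  row 5: 1  1  1  2  3  4  4  5  5  5  5
  row 6: 1  1  1  2  3  4  5  6  6  6  6
  row 7: 1  1  2  3  4  5  6  7  7  7  7
  row 8: 1  1  2  3  4  5  6  7  7  8  8
  row 9: 1  1  2  3  4  5  6  7  7  8  9
  row 10: 1  1  2  3  4  5  6  7  8  9  10
  row 11: 1  2  3  4  5  6  7  8  9  10  11

hence w(1..11) = (1, 6, 4, 5, 8, 7, 3, 10, 11, 9, 2).

Fulton essential set (5 of the 19 Rothe cells):

[(2, 5, 1), (5, 7, 4), (6, 3, 1), (9, 9, 7), (10, 2, 1)]


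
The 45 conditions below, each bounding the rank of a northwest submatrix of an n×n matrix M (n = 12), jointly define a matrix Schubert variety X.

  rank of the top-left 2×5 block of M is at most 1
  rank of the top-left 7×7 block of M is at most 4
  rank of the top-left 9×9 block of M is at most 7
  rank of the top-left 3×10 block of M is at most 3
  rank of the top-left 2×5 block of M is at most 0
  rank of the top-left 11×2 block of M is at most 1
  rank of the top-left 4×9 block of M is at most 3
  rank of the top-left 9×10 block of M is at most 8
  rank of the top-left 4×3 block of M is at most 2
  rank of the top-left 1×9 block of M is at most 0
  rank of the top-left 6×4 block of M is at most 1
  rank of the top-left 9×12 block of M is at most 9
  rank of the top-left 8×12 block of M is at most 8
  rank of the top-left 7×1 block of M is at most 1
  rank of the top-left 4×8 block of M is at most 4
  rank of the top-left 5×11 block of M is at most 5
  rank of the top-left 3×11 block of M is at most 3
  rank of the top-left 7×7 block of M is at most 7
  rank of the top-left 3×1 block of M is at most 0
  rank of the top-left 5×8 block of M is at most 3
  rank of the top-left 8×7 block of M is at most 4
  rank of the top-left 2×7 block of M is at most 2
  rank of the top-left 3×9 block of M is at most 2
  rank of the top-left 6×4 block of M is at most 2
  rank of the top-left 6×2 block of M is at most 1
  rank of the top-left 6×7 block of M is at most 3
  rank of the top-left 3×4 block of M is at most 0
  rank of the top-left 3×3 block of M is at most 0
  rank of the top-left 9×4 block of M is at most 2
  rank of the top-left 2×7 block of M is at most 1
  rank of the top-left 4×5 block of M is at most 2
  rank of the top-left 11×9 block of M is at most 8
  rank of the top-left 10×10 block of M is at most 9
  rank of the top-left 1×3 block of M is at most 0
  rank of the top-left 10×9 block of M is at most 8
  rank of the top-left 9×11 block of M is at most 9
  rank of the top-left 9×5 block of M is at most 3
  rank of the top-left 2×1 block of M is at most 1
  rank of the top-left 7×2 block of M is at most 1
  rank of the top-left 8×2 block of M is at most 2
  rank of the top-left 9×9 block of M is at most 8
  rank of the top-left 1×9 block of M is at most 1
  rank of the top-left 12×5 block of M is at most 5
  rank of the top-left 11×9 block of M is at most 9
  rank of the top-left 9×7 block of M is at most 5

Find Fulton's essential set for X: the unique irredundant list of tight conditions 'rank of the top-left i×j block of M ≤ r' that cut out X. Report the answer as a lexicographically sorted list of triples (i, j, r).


Computing R[i][j] = min implied NW-rank bound (n=12, 45 conditions):

  R[1]: 0 0 0 0 0 0 0 0 0 1 1 1
  R[2]: 0 0 0 0 0 1 1 1 1 2 2 2
  R[3]: 0 0 0 0 1 2 2 2 2 3 3 3
  R[4]: 1 1 1 1 2 3 3 3 3 4 4 4
  R[5]: 1 1 1 1 2 3 3 3 4 5 5 5
  R[6]: 1 1 1 1 2 3 3 4 5 6 6 6
  R[7]: 1 1 2 2 3 4 4 5 6 7 7 7
  R[8]: 1 1 2 2 3 4 4 5 6 7 8 8
  R[9]: 1 1 2 2 3 4 5 6 7 8 9 9
  R[10]: 1 1 2 3 4 5 6 7 8 9 10 10
  R[11]: 1 1 2 3 4 5 6 7 8 9 10 11
  R[12]: 1 2 3 4 5 6 7 8 9 10 11 12

the unique w with this rank table is (10, 6, 5, 1, 9, 8, 3, 11, 7, 4, 12, 2).

Fulton essential set (9 of the 35 Rothe cells):

[(1, 9, 0), (2, 5, 0), (3, 4, 0), (5, 8, 3), (6, 4, 1), (6, 7, 3), (8, 7, 4), (9, 4, 2), (11, 2, 1)]


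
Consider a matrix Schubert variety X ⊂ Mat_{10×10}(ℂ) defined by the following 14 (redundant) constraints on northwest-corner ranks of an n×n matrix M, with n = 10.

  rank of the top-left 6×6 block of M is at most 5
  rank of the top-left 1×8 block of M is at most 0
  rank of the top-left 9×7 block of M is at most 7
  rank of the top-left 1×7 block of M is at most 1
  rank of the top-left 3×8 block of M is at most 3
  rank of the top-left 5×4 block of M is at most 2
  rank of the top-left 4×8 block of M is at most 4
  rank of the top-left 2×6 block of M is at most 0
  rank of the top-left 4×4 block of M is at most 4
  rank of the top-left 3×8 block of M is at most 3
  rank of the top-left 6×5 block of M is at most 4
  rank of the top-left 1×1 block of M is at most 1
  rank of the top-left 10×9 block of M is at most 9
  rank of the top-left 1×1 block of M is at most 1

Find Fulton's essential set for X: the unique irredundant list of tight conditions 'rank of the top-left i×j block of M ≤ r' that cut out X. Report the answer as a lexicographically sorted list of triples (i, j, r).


Computing R[i][j] = min implied NW-rank bound (n=10, 14 conditions):

  row 1: 0, 0, 0, 0, 0, 0, 0, 0, 1, 1
  row 2: 0, 0, 0, 0, 0, 0, 1, 1, 2, 2
  row 3: 1, 1, 1, 1, 1, 1, 2, 2, 3, 3
  row 4: 1, 2, 2, 2, 2, 2, 3, 3, 4, 4
  row 5: 1, 2, 2, 2, 3, 3, 4, 4, 5, 5
  row 6: 1, 2, 3, 3, 4, 4, 5, 5, 6, 6
  row 7: 1, 2, 3, 4, 5, 5, 6, 6, 7, 7
  row 8: 1, 2, 3, 4, 5, 6, 7, 7, 8, 8
  row 9: 1, 2, 3, 4, 5, 6, 7, 8, 9, 9
  row 10: 1, 2, 3, 4, 5, 6, 7, 8, 9, 10

the unique w with this rank table is (9, 7, 1, 2, 5, 3, 4, 6, 8, 10).

Rothe diagram D(w) (16 cells), 3 SE-corners (essential conditions):

[(1, 8, 0), (2, 6, 0), (5, 4, 2)]


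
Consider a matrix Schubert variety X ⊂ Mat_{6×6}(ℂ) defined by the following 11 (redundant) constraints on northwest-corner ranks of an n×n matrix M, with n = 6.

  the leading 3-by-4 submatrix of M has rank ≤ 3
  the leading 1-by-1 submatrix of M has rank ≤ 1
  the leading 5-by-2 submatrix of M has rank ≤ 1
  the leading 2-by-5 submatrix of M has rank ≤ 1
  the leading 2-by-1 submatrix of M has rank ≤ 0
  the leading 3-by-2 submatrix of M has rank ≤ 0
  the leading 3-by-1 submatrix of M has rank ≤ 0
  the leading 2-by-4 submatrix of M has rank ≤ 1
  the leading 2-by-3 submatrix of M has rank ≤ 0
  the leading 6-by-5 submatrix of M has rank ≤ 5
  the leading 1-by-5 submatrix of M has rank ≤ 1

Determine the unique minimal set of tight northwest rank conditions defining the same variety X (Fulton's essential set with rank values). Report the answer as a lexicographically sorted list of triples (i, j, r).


Propagating the 11 rank bounds to every northwest block:

  i=1: 0, 0, 0, 1, 1, 1
  i=2: 0, 0, 0, 1, 1, 2
  i=3: 0, 0, 1, 2, 2, 3
  i=4: 1, 1, 2, 3, 3, 4
  i=5: 1, 1, 2, 3, 4, 5
  i=6: 1, 2, 3, 4, 5, 6

giving w = (4, 6, 3, 1, 5, 2) via Δ²R.

|D(w)|=10, |Ess(w)|=4:

[(2, 3, 0), (2, 5, 1), (3, 2, 0), (5, 2, 1)]


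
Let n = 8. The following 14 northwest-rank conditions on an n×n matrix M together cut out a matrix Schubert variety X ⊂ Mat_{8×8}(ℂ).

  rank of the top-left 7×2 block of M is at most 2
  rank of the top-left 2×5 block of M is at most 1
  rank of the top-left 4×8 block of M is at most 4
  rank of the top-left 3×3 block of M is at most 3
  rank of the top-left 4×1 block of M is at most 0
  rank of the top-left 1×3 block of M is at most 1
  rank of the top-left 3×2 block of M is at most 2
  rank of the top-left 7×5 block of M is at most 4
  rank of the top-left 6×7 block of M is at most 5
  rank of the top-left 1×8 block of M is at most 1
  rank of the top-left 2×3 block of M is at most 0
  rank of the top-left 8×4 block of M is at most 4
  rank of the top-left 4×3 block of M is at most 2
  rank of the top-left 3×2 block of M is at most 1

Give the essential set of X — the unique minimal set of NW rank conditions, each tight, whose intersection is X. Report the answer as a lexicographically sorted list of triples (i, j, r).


Rank table r_w(8×8) implied by the 14 constraints:

  i=1: 0 | 0 | 0 | 1 | 1 | 1 | 1 | 1
  i=2: 0 | 0 | 0 | 1 | 1 | 2 | 2 | 2
  i=3: 0 | 1 | 1 | 2 | 2 | 3 | 3 | 3
  i=4: 0 | 1 | 2 | 3 | 3 | 4 | 4 | 4
  i=5: 1 | 2 | 3 | 4 | 4 | 5 | 5 | 5
  i=6: 1 | 2 | 3 | 4 | 4 | 5 | 5 | 6
  i=7: 1 | 2 | 3 | 4 | 4 | 5 | 6 | 7
  i=8: 1 | 2 | 3 | 4 | 5 | 6 | 7 | 8

second differences of R give the permutation w = (4, 6, 2, 3, 1, 8, 7, 5).

|D(w)|=12, |Ess(w)|=5:

[(2, 3, 0), (2, 5, 1), (4, 1, 0), (6, 7, 5), (7, 5, 4)]


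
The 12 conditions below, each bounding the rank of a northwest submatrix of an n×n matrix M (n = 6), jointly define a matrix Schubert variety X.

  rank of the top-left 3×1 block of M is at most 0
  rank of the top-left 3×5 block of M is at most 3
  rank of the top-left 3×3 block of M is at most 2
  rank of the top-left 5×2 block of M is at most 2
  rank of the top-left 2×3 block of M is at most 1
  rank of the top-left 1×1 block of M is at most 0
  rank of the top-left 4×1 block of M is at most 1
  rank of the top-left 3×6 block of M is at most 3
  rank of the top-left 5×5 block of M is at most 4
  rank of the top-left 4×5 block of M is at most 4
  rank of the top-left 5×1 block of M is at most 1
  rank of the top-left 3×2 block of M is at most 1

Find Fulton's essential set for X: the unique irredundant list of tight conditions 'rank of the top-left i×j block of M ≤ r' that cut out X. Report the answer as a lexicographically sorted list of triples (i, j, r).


Computing R[i][j] = min implied NW-rank bound (n=6, 12 conditions):

  R[1]: 0, 1, 1, 1, 1, 1
  R[2]: 0, 1, 1, 2, 2, 2
  R[3]: 0, 1, 2, 3, 3, 3
  R[4]: 1, 2, 3, 4, 4, 4
  R[5]: 1, 2, 3, 4, 4, 5
  R[6]: 1, 2, 3, 4, 5, 6

hence w(1..6) = (2, 4, 3, 1, 6, 5).

3 SE-corners of the 5-cell Rothe diagram give Ess(w):

[(2, 3, 1), (3, 1, 0), (5, 5, 4)]


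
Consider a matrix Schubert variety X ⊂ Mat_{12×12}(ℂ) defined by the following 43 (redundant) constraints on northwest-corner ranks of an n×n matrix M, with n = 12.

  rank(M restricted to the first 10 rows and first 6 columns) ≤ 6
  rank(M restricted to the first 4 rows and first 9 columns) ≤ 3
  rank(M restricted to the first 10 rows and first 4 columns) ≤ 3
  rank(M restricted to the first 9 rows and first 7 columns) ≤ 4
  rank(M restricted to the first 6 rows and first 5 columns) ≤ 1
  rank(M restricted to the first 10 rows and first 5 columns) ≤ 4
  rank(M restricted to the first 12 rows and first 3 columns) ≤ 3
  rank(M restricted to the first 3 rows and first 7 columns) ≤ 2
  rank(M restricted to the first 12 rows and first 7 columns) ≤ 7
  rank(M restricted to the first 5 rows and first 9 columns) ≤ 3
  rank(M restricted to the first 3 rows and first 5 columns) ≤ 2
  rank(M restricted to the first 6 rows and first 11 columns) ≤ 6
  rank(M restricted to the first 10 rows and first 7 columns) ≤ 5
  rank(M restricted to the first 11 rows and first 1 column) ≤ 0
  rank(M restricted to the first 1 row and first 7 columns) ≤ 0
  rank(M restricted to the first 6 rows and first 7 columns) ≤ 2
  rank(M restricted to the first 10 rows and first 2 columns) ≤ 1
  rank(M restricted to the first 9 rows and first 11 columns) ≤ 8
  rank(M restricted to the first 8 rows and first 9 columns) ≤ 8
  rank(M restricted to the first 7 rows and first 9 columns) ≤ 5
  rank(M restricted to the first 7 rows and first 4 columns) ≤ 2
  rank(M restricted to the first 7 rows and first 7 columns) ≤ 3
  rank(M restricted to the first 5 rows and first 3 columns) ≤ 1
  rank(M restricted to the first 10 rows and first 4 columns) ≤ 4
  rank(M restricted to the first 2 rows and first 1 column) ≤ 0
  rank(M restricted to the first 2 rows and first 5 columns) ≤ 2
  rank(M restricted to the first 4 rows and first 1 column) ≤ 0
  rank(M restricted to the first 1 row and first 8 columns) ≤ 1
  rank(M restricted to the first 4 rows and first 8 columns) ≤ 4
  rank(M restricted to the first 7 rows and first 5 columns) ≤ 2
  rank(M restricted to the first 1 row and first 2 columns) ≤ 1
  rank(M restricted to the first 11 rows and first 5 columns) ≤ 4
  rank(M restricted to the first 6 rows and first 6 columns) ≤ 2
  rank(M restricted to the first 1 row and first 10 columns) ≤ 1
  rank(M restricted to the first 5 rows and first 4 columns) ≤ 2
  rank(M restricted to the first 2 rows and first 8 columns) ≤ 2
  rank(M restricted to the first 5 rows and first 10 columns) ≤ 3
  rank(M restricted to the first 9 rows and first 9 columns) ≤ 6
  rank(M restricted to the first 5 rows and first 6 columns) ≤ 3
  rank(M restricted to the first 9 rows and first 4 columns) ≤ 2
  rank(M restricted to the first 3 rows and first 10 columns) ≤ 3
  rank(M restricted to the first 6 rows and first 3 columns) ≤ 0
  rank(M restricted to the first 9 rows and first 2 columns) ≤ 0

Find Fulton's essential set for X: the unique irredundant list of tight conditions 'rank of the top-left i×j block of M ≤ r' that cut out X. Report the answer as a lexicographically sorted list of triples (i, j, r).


Recovering R(i,j) via the rank-extension bound from the 43 conditions:

  i=1: 0 | 0 | 0 | 0 | 0 | 0 | 0 | 1 | 1 | 1 | 1 | 1
  i=2: 0 | 0 | 0 | 1 | 1 | 1 | 1 | 2 | 2 | 2 | 2 | 2
  i=3: 0 | 0 | 0 | 1 | 1 | 2 | 2 | 3 | 3 | 3 | 3 | 3
  i=4: 0 | 0 | 0 | 1 | 1 | 2 | 2 | 3 | 3 | 3 | 4 | 4
  i=5: 0 | 0 | 0 | 1 | 1 | 2 | 2 | 3 | 3 | 3 | 4 | 5
  i=6: 0 | 0 | 0 | 1 | 1 | 2 | 2 | 3 | 4 | 4 | 5 | 6
  i=7: 0 | 0 | 1 | 2 | 2 | 3 | 3 | 4 | 5 | 5 | 6 | 7
  i=8: 0 | 0 | 1 | 2 | 3 | 4 | 4 | 5 | 6 | 6 | 7 | 8
  i=9: 0 | 0 | 1 | 2 | 3 | 4 | 4 | 5 | 6 | 7 | 8 | 9
  i=10: 0 | 1 | 2 | 3 | 4 | 5 | 5 | 6 | 7 | 8 | 9 | 10
  i=11: 0 | 1 | 2 | 3 | 4 | 5 | 6 | 7 | 8 | 9 | 10 | 11
  i=12: 1 | 2 | 3 | 4 | 5 | 6 | 7 | 8 | 9 | 10 | 11 | 12

the unique w with this rank table is (8, 4, 6, 11, 12, 9, 3, 5, 10, 2, 7, 1).

D(w) has 42 cells with 8 SE-corners; essential set:

[(1, 7, 0), (5, 10, 3), (6, 3, 0), (6, 5, 1), (6, 7, 2), (9, 2, 0), (9, 7, 4), (11, 1, 0)]


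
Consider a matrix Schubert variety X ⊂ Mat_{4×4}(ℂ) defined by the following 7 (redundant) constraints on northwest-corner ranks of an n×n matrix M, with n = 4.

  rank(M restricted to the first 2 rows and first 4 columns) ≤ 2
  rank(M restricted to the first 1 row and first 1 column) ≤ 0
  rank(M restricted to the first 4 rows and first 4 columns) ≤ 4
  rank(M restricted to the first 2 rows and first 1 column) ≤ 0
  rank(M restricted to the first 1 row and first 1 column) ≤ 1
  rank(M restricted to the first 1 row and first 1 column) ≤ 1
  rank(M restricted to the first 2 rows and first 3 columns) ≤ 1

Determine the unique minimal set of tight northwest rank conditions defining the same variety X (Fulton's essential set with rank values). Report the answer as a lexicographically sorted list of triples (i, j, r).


Propagating the 7 rank bounds to every northwest block:

  i=1: 0  1  1  1
  i=2: 0  1  1  2
  i=3: 1  2  2  3
  i=4: 1  2  3  4

second differences of R give the permutation w = (2, 4, 1, 3).

Fulton essential set (2 of the 3 Rothe cells):

[(2, 1, 0), (2, 3, 1)]


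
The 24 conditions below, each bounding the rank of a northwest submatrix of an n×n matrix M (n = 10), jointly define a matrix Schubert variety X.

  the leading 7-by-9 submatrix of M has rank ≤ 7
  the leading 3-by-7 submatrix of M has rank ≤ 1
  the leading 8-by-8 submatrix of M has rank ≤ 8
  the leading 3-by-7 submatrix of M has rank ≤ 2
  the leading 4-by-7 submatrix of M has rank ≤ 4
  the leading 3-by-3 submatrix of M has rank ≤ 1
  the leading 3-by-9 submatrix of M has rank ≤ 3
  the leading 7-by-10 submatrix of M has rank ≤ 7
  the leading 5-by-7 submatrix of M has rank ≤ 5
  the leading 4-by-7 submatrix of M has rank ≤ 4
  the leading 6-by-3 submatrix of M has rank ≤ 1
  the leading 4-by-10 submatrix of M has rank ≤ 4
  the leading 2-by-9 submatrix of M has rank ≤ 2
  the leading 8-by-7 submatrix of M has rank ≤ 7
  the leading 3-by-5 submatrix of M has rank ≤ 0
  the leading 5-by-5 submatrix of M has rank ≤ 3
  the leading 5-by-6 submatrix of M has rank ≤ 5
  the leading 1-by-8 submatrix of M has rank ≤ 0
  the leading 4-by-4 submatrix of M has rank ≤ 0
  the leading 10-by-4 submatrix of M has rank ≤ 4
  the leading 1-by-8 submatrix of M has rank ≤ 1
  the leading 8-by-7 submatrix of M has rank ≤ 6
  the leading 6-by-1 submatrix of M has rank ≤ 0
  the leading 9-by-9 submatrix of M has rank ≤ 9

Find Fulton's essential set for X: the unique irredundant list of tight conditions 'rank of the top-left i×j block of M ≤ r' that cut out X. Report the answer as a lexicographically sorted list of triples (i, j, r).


The tightest implied rank at each (i,j), from the 24 conditions:

  R[1]: 0  0  0  0  0  0  0  0  1  1
  R[2]: 0  0  0  0  0  1  1  1  2  2
  R[3]: 0  0  0  0  0  1  1  2  3  3
  R[4]: 0  0  0  0  1  2  2  3  4  4
  R[5]: 0  1  1  1  2  3  3  4  5  5
  R[6]: 0  1  1  2  3  4  4  5  6  6
  R[7]: 1  2  2  3  4  5  5  6  7  7
  R[8]: 1  2  3  4  5  6  6  7  8  8
  R[9]: 1  2  3  4  5  6  7  8  9  9
  R[10]: 1  2  3  4  5  6  7  8  9  10

hence w(1..10) = (9, 6, 8, 5, 2, 4, 1, 3, 7, 10).

6 SE-corners of the 26-cell Rothe diagram give Ess(w):

[(1, 8, 0), (3, 5, 0), (3, 7, 1), (4, 4, 0), (6, 1, 0), (6, 3, 1)]


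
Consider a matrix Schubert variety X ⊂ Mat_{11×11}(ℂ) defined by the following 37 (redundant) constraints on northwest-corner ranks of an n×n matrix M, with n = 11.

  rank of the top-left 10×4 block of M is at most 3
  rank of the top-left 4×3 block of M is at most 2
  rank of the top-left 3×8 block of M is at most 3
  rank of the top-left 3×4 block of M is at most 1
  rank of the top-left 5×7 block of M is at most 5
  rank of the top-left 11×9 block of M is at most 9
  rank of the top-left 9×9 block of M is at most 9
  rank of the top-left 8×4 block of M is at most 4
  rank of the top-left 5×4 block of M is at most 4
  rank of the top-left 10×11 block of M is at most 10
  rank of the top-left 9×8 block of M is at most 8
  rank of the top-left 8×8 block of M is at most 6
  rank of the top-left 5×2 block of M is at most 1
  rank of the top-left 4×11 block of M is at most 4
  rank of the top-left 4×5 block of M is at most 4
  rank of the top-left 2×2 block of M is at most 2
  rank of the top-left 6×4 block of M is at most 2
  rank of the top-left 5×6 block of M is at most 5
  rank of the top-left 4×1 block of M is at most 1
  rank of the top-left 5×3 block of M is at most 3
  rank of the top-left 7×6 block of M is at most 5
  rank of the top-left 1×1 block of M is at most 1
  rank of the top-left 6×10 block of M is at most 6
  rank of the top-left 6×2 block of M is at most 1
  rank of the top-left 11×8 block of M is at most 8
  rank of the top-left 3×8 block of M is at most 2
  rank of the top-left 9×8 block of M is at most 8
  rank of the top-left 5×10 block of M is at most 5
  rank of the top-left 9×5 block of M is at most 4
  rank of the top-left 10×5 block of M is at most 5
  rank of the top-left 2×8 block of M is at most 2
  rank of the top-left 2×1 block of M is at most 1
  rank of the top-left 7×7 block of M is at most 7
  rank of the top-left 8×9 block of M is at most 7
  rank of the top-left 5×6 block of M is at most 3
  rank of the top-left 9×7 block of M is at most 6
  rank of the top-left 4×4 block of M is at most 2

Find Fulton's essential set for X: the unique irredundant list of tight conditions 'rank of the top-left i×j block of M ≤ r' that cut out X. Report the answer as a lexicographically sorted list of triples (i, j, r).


Rank table r_w(11×11) implied by the 37 constraints:

  R[1]: 1 1 1 1 1 1 1 1 1 1 1
  R[2]: 1 1 1 1 2 2 2 2 2 2 2
  R[3]: 1 1 1 1 2 2 2 2 3 3 3
  R[4]: 1 1 2 2 3 3 3 3 4 4 4
  R[5]: 1 1 2 2 3 3 4 4 5 5 5
  R[6]: 1 1 2 2 3 4 5 5 6 6 6
  R[7]: 1 2 3 3 4 5 6 6 7 7 7
  R[8]: 1 2 3 3 4 5 6 6 7 8 8
  R[9]: 1 2 3 3 4 5 6 7 8 9 9
  R[10]: 1 2 3 3 4 5 6 7 8 9 10
  R[11]: 1 2 3 4 5 6 7 8 9 10 11

giving w = (1, 5, 9, 3, 7, 6, 2, 10, 8, 11, 4) via Δ²R.

ℓ(w)=19; the 7 essential cells (i,j,r):

[(3, 4, 1), (3, 8, 2), (5, 6, 3), (6, 2, 1), (6, 4, 2), (8, 8, 6), (10, 4, 3)]


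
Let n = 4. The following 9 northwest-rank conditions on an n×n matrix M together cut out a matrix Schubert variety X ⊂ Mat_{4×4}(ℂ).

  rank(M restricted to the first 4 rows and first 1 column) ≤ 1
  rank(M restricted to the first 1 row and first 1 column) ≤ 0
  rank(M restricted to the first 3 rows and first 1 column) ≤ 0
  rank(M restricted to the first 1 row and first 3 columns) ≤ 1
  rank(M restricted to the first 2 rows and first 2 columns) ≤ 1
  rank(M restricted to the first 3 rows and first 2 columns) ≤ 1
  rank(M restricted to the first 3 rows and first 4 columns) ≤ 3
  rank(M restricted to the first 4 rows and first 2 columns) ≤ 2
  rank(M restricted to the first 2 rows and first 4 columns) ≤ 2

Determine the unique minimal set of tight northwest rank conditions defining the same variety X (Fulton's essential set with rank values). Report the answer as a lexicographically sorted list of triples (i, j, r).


Computing R[i][j] = min implied NW-rank bound (n=4, 9 conditions):

  R[1]: 0, 1, 1, 1
  R[2]: 0, 1, 2, 2
  R[3]: 0, 1, 2, 3
  R[4]: 1, 2, 3, 4

the unique w with this rank table is (2, 3, 4, 1).

ℓ(w)=3; the 1 essential cell (i,j,r):

[(3, 1, 0)]


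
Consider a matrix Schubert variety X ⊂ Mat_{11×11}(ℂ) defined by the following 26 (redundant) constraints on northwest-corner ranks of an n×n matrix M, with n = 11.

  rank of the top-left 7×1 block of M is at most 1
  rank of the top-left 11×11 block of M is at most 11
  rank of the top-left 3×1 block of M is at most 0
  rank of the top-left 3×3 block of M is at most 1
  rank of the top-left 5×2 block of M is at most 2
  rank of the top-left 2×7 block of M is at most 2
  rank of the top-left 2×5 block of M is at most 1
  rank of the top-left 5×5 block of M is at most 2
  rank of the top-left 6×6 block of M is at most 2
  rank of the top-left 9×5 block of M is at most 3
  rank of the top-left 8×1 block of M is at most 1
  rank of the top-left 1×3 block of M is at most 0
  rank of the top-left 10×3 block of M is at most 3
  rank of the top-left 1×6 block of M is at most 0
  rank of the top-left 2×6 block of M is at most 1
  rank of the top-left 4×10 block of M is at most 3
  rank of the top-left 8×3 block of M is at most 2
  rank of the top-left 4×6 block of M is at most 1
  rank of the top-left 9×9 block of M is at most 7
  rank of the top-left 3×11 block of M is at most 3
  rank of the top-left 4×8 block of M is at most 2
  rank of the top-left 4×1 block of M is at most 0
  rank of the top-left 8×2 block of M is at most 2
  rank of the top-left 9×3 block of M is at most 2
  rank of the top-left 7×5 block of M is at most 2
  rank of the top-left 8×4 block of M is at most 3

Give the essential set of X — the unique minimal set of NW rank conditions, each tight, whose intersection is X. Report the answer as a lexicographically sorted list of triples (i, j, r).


The tightest implied rank at each (i,j), from the 26 conditions:

  0 | 0 | 0 | 0 | 0 | 0 | 1 | 1 | 1 | 1 | 1
  0 | 1 | 1 | 1 | 1 | 1 | 2 | 2 | 2 | 2 | 2
  0 | 1 | 1 | 1 | 1 | 1 | 2 | 2 | 3 | 3 | 3
  0 | 1 | 1 | 1 | 1 | 1 | 2 | 2 | 3 | 3 | 4
  1 | 2 | 2 | 2 | 2 | 2 | 3 | 3 | 4 | 4 | 5
  1 | 2 | 2 | 2 | 2 | 2 | 3 | 4 | 5 | 5 | 6
  1 | 2 | 2 | 2 | 2 | 3 | 4 | 5 | 6 | 6 | 7
  1 | 2 | 2 | 3 | 3 | 4 | 5 | 6 | 7 | 7 | 8
  1 | 2 | 2 | 3 | 3 | 4 | 5 | 6 | 7 | 8 | 9
  1 | 2 | 3 | 4 | 4 | 5 | 6 | 7 | 8 | 9 | 10
  1 | 2 | 3 | 4 | 5 | 6 | 7 | 8 | 9 | 10 | 11

hence w(1..11) = (7, 2, 9, 11, 1, 8, 6, 4, 10, 3, 5).

Fulton essential set (9 of the 30 Rothe cells):

[(1, 6, 0), (4, 1, 0), (4, 6, 1), (4, 8, 2), (4, 10, 3), (6, 6, 2), (7, 5, 2), (9, 3, 2), (9, 5, 3)]


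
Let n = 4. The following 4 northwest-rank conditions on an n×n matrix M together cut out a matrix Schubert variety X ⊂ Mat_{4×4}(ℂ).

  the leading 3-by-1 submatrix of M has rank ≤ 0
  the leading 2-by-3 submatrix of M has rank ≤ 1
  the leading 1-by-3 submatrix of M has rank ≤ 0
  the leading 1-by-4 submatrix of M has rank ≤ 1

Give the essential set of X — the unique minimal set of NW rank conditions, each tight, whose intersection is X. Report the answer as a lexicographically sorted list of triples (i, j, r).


Recovering R(i,j) via the rank-extension bound from the 4 conditions:

  0, 0, 0, 1
  0, 1, 1, 2
  0, 1, 2, 3
  1, 2, 3, 4

hence w(1..4) = (4, 2, 3, 1).

ℓ(w)=5; the 2 essential cells (i,j,r):

[(1, 3, 0), (3, 1, 0)]


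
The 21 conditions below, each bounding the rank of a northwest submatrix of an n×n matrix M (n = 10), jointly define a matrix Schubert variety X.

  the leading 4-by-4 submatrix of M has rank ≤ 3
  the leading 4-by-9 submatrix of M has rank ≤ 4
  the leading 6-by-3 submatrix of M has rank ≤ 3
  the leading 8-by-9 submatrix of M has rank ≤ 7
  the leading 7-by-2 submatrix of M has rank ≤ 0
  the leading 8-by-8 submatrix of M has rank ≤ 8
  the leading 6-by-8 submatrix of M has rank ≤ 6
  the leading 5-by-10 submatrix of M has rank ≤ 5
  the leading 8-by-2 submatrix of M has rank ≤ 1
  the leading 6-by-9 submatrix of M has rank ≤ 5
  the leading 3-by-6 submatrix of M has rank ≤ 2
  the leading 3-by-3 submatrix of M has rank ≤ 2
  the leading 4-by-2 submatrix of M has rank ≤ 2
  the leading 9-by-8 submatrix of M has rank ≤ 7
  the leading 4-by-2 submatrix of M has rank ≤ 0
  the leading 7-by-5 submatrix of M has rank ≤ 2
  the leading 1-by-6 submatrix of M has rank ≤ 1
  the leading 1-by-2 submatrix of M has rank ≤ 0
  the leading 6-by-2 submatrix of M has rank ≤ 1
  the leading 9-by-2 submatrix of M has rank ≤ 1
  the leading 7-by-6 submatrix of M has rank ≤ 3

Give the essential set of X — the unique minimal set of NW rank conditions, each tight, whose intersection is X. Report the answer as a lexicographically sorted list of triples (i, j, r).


Reconstructing r_w from the 21 given conditions:

  0, 0, 1, 1, 1, 1, 1, 1, 1, 1
  0, 0, 1, 2, 2, 2, 2, 2, 2, 2
  0, 0, 1, 2, 2, 2, 3, 3, 3, 3
  0, 0, 1, 2, 2, 3, 4, 4, 4, 4
  0, 0, 1, 2, 2, 3, 4, 5, 5, 5
  0, 0, 1, 2, 2, 3, 4, 5, 5, 6
  0, 0, 1, 2, 2, 3, 4, 5, 6, 7
  1, 1, 2, 3, 3, 4, 5, 6, 7, 8
  1, 1, 2, 3, 4, 5, 6, 7, 8, 9
  1, 2, 3, 4, 5, 6, 7, 8, 9, 10

so w = (3, 4, 7, 6, 8, 10, 9, 1, 5, 2).

|D(w)|=22, |Ess(w)|=5:

[(3, 6, 2), (6, 9, 5), (7, 2, 0), (7, 5, 2), (9, 2, 1)]


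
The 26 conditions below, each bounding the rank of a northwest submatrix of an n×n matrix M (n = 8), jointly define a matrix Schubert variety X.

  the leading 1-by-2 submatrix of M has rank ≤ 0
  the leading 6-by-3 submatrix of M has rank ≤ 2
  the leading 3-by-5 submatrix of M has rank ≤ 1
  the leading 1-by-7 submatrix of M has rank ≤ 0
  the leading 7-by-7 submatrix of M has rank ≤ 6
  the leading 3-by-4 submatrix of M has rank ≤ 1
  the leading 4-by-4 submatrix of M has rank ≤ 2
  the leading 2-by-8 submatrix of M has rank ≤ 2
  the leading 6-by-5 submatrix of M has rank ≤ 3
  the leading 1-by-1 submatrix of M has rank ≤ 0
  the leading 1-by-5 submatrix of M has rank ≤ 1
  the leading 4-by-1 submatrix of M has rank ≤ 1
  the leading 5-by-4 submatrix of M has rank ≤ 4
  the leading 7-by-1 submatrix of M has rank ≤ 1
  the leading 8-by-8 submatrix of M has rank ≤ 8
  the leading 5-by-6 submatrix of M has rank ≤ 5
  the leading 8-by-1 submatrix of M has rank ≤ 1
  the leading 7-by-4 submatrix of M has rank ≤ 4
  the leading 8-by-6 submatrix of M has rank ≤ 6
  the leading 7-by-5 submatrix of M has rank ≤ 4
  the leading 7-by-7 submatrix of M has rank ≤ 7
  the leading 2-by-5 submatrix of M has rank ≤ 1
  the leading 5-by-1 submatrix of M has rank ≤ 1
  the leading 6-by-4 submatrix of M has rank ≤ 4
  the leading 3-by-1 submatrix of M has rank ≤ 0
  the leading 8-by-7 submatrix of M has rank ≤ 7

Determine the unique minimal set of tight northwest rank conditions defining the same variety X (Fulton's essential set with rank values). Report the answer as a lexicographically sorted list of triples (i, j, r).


Rank table r_w(8×8) implied by the 26 constraints:

  0, 0, 0, 0, 0, 0, 0, 1
  0, 1, 1, 1, 1, 1, 1, 2
  0, 1, 1, 1, 1, 2, 2, 3
  1, 2, 2, 2, 2, 3, 3, 4
  1, 2, 2, 3, 3, 4, 4, 5
  1, 2, 2, 3, 3, 4, 5, 6
  1, 2, 3, 4, 4, 5, 6, 7
  1, 2, 3, 4, 5, 6, 7, 8

giving w = (8, 2, 6, 1, 4, 7, 3, 5) via Δ²R.

Fulton essential set (5 of the 15 Rothe cells):

[(1, 7, 0), (3, 1, 0), (3, 5, 1), (6, 3, 2), (6, 5, 3)]


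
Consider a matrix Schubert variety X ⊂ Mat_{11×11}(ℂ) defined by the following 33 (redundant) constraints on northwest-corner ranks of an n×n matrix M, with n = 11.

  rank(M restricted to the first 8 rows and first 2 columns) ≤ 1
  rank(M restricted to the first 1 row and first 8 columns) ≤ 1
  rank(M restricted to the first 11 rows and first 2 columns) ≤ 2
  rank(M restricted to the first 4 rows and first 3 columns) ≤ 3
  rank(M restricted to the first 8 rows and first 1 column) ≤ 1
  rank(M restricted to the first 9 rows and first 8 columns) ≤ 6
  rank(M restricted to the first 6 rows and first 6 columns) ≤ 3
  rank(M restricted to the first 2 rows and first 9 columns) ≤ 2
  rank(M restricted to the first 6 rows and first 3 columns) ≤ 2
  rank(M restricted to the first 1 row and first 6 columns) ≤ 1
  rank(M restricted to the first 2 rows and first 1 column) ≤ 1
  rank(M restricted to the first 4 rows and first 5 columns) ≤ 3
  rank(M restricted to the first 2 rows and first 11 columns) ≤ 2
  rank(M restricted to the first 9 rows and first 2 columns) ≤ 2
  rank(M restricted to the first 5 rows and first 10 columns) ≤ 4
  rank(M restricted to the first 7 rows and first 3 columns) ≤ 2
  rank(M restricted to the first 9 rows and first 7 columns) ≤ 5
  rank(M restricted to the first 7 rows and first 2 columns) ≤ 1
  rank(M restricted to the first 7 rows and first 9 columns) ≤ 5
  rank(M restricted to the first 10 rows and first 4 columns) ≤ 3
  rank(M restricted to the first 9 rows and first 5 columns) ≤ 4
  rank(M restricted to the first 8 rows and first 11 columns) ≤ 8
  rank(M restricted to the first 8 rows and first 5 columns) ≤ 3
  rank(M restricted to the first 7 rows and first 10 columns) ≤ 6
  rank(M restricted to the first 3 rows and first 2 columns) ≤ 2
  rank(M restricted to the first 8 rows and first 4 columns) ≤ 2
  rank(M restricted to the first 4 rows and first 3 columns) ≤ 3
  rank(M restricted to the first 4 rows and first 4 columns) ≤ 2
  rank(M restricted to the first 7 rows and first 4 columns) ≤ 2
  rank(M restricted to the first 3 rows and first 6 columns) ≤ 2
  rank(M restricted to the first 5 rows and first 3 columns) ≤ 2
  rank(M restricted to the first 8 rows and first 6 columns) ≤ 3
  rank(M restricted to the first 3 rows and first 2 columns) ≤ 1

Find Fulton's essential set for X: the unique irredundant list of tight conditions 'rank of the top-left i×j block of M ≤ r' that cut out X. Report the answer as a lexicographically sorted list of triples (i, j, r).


Propagating the 33 rank bounds to every northwest block:

  row 1: 1, 1, 1, 1, 1, 1, 1, 1, 1, 1, 1
  row 2: 1, 1, 2, 2, 2, 2, 2, 2, 2, 2, 2
  row 3: 1, 1, 2, 2, 2, 2, 3, 3, 3, 3, 3
  row 4: 1, 1, 2, 2, 3, 3, 4, 4, 4, 4, 4
  row 5: 1, 1, 2, 2, 3, 3, 4, 4, 4, 4, 5
  row 6: 1, 1, 2, 2, 3, 3, 4, 5, 5, 5, 6
  row 7: 1, 1, 2, 2, 3, 3, 4, 5, 5, 6, 7
  row 8: 1, 1, 2, 2, 3, 3, 4, 5, 6, 7, 8
  row 9: 1, 2, 3, 3, 4, 4, 5, 6, 7, 8, 9
  row 10: 1, 2, 3, 3, 4, 5, 6, 7, 8, 9, 10
  row 11: 1, 2, 3, 4, 5, 6, 7, 8, 9, 10, 11

second differences of R give the permutation w = (1, 3, 7, 5, 11, 8, 10, 9, 2, 6, 4).

ℓ(w)=24; the 7 essential cells (i,j,r):

[(3, 6, 2), (5, 10, 4), (7, 9, 5), (8, 2, 1), (8, 4, 2), (8, 6, 3), (10, 4, 3)]


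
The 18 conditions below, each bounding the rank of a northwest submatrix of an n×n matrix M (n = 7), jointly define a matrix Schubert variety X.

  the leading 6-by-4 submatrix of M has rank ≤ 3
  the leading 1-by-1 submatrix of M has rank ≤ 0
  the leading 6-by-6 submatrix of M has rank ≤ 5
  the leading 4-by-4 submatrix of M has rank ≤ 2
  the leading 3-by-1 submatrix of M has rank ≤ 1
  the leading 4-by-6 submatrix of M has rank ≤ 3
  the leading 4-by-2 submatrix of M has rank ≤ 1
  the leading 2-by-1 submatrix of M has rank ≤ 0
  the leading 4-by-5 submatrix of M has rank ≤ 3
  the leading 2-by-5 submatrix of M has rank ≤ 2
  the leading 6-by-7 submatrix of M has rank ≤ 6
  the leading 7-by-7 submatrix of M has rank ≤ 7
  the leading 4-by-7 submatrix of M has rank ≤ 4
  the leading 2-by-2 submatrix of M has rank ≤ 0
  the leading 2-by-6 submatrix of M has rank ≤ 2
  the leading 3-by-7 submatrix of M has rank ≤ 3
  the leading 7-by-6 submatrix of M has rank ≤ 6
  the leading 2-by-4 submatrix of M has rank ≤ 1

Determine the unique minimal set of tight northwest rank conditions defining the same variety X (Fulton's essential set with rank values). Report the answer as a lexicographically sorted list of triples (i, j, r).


Computing R[i][j] = min implied NW-rank bound (n=7, 18 conditions):

  i=1: 0 | 0 | 1 | 1 | 1 | 1 | 1
  i=2: 0 | 0 | 1 | 1 | 2 | 2 | 2
  i=3: 1 | 1 | 2 | 2 | 3 | 3 | 3
  i=4: 1 | 1 | 2 | 2 | 3 | 3 | 4
  i=5: 1 | 2 | 3 | 3 | 4 | 4 | 5
  i=6: 1 | 2 | 3 | 3 | 4 | 5 | 6
  i=7: 1 | 2 | 3 | 4 | 5 | 6 | 7

second differences of R give the permutation w = (3, 5, 1, 7, 2, 6, 4).

Rothe diagram D(w) (9 cells), 6 SE-corners (essential conditions):

[(2, 2, 0), (2, 4, 1), (4, 2, 1), (4, 4, 2), (4, 6, 3), (6, 4, 3)]


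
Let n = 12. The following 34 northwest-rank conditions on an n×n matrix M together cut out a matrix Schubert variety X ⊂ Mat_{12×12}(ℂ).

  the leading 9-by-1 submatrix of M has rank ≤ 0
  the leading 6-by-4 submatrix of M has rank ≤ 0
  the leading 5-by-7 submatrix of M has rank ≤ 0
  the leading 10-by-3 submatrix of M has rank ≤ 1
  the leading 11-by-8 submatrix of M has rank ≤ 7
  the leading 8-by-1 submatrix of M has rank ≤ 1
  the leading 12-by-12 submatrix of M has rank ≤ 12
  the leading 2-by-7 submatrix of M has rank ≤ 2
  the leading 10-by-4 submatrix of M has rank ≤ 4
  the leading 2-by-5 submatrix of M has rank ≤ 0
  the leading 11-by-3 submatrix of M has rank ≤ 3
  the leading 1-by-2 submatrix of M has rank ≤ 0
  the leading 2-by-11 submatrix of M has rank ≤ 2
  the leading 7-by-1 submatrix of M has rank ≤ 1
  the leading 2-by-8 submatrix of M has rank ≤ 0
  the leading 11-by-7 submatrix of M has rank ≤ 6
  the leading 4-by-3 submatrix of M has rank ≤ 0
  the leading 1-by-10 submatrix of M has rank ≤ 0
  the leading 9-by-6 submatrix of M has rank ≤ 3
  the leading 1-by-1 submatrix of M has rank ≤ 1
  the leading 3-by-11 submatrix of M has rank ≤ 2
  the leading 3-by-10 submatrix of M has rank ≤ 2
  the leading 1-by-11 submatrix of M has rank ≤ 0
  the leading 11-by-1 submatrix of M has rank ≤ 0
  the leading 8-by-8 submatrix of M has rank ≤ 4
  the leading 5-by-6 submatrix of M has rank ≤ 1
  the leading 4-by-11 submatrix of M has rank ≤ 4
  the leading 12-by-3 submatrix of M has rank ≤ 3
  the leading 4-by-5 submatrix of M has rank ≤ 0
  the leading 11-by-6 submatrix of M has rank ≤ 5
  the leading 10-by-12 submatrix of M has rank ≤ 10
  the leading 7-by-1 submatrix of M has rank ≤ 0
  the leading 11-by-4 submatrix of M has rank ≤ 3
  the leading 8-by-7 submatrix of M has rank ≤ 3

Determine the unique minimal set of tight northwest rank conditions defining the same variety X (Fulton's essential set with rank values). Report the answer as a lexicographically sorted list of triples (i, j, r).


Computing R[i][j] = min implied NW-rank bound (n=12, 34 conditions):

  i=1: 0  0  0  0  0  0  0  0  0  0  0  1
  i=2: 0  0  0  0  0  0  0  0  1  1  1  2
  i=3: 0  0  0  0  0  0  0  1  2  2  2  3
  i=4: 0  0  0  0  0  0  0  1  2  3  3  4
  i=5: 0  0  0  0  0  0  0  1  2  3  4  5
  i=6: 0  0  0  0  1  1  1  2  3  4  5  6
  i=7: 0  1  1  1  2  2  2  3  4  5  6  7
  i=8: 0  1  1  2  3  3  3  4  5  6  7  8
  i=9: 0  1  1  2  3  3  4  5  6  7  8  9
  i=10: 0  1  1  2  3  4  5  6  7  8  9  10
  i=11: 0  1  2  3  4  5  6  7  8  9  10  11
  i=12: 1  2  3  4  5  6  7  8  9  10  11  12

reading off 1-entries of Δ²R: w = (12, 9, 8, 10, 11, 5, 2, 4, 7, 6, 3, 1).

D(w) has 53 cells with 7 SE-corners; essential set:

[(1, 11, 0), (2, 8, 0), (5, 7, 0), (6, 4, 0), (9, 6, 3), (10, 3, 1), (11, 1, 0)]


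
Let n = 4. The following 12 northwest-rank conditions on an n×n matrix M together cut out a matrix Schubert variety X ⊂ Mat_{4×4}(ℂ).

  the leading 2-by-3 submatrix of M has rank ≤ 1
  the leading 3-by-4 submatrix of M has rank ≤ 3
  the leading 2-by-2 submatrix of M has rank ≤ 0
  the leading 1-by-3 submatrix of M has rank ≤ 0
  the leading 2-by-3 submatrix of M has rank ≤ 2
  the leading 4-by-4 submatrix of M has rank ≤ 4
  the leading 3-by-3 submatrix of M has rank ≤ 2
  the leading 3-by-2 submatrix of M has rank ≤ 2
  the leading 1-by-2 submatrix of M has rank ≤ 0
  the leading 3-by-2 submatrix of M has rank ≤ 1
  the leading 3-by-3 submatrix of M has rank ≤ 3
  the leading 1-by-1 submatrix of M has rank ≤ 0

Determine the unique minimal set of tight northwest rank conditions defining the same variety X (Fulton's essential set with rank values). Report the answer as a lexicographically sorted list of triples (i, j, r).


Reconstructing r_w from the 12 given conditions:

  R[1]: 0  0  0  1
  R[2]: 0  0  1  2
  R[3]: 1  1  2  3
  R[4]: 1  2  3  4

hence w(1..4) = (4, 3, 1, 2).

2 SE-corners of the 5-cell Rothe diagram give Ess(w):

[(1, 3, 0), (2, 2, 0)]
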